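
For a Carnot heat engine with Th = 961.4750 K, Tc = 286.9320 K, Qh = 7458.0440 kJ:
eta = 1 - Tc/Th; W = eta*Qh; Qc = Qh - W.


eta = 1 - 286.9320/961.4750 = 0.7016
W = 0.7016 * 7458.0440 = 5232.3476 kJ
Qc = 7458.0440 - 5232.3476 = 2225.6964 kJ

eta = 70.1571%, W = 5232.3476 kJ, Qc = 2225.6964 kJ


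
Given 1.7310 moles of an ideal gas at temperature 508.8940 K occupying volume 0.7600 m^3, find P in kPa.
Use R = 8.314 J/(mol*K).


P = nRT/V = 1.7310 * 8.314 * 508.8940 / 0.7600
= 7323.7653 / 0.7600 = 9636.5333 Pa = 9.6365 kPa

9.6365 kPa


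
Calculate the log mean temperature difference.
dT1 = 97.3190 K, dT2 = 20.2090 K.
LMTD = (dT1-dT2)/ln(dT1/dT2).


dT1/dT2 = 4.8156
ln(dT1/dT2) = 1.5719
LMTD = 77.1100 / 1.5719 = 49.0563 K

49.0563 K


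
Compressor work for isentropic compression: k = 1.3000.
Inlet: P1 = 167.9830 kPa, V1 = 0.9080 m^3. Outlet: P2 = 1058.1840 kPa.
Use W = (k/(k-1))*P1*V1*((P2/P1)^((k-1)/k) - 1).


(k-1)/k = 0.2308
(P2/P1)^exp = 1.5292
W = 4.3333 * 167.9830 * 0.9080 * (1.5292 - 1) = 349.7520 kJ

349.7520 kJ


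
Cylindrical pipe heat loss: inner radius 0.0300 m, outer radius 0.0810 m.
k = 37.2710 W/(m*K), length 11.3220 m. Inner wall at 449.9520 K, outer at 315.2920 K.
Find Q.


dT = 134.6600 K
ln(ro/ri) = 0.9933
Q = 2*pi*37.2710*11.3220*134.6600 / 0.9933 = 359462.2806 W

359462.2806 W


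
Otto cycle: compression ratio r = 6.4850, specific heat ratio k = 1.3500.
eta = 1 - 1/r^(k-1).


r^(k-1) = 1.9238
eta = 1 - 1/1.9238 = 0.4802 = 48.0206%

48.0206%


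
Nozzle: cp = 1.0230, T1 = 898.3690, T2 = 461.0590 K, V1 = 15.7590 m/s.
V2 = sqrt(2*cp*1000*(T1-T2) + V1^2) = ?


dT = 437.3100 K
2*cp*1000*dT = 894736.2600
V1^2 = 248.3461
V2 = sqrt(894984.6061) = 946.0363 m/s

946.0363 m/s


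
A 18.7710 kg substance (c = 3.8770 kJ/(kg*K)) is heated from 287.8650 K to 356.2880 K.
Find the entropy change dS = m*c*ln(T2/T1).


T2/T1 = 1.2377
ln(T2/T1) = 0.2132
dS = 18.7710 * 3.8770 * 0.2132 = 15.5191 kJ/K

15.5191 kJ/K


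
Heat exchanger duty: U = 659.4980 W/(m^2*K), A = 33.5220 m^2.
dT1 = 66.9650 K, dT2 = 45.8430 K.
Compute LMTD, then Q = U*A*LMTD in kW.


LMTD = 55.7386 K
Q = 659.4980 * 33.5220 * 55.7386 = 1232251.3580 W = 1232.2514 kW

1232.2514 kW


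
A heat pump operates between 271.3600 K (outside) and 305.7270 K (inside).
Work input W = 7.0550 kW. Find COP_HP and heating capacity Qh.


COP = 305.7270 / 34.3670 = 8.8959
Qh = 8.8959 * 7.0550 = 62.7609 kW

COP = 8.8959, Qh = 62.7609 kW


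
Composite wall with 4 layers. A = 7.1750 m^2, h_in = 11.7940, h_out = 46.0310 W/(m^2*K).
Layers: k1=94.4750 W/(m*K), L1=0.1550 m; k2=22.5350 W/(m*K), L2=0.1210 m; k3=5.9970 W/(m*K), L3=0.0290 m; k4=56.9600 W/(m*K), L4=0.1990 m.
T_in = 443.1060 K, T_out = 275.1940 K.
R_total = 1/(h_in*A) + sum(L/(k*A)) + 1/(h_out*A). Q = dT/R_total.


R_conv_in = 1/(11.7940*7.1750) = 0.0118
R_1 = 0.1550/(94.4750*7.1750) = 0.0002
R_2 = 0.1210/(22.5350*7.1750) = 0.0007
R_3 = 0.0290/(5.9970*7.1750) = 0.0007
R_4 = 0.1990/(56.9600*7.1750) = 0.0005
R_conv_out = 1/(46.0310*7.1750) = 0.0030
R_total = 0.0170 K/W
Q = 167.9120 / 0.0170 = 9887.0763 W

R_total = 0.0170 K/W, Q = 9887.0763 W


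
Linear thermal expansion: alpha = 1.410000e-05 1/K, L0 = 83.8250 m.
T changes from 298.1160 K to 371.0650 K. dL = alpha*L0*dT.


dT = 72.9490 K
dL = 1.410000e-05 * 83.8250 * 72.9490 = 0.086221 m
L_final = 83.911221 m

dL = 0.086221 m


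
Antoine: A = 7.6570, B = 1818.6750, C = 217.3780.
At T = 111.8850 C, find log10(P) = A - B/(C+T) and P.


C+T = 329.2630
B/(C+T) = 5.5235
log10(P) = 7.6570 - 5.5235 = 2.1335
P = 10^2.1335 = 135.9965 mmHg

135.9965 mmHg


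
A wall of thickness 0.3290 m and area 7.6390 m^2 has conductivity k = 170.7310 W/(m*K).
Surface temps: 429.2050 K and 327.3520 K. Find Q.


dT = 101.8530 K
Q = 170.7310 * 7.6390 * 101.8530 / 0.3290 = 403763.2816 W

403763.2816 W


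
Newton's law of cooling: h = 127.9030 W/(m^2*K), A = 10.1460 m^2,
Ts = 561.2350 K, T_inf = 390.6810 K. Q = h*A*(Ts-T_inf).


dT = 170.5540 K
Q = 127.9030 * 10.1460 * 170.5540 = 221328.5804 W

221328.5804 W


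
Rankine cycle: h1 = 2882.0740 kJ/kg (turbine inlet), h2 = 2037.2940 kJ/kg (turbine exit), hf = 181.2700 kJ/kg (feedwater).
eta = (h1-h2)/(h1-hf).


W = 844.7800 kJ/kg
Q_in = 2700.8040 kJ/kg
eta = 0.3128 = 31.2788%

eta = 31.2788%


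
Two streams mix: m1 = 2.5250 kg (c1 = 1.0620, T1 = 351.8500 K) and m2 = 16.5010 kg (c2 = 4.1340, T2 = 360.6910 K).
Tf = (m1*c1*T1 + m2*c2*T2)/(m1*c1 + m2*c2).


num = 25548.0883
den = 70.8967
Tf = 360.3566 K

360.3566 K


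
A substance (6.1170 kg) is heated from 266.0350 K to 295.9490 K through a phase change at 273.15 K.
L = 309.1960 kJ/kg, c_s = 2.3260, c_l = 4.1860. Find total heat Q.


Q1 (sensible, solid) = 6.1170 * 2.3260 * 7.1150 = 101.2332 kJ
Q2 (latent) = 6.1170 * 309.1960 = 1891.3519 kJ
Q3 (sensible, liquid) = 6.1170 * 4.1860 * 22.7990 = 583.7858 kJ
Q_total = 2576.3709 kJ

2576.3709 kJ


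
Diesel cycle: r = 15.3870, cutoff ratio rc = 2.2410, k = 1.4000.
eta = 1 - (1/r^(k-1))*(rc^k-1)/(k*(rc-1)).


r^(k-1) = 2.9844
rc^k = 3.0947
eta = 0.5960 = 59.6019%

59.6019%


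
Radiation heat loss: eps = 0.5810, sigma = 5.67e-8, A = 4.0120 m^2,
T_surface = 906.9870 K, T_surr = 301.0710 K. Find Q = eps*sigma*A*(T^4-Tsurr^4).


T^4 = 6.7671e+11
Tsurr^4 = 8.2163e+09
Q = 0.5810 * 5.67e-8 * 4.0120 * 6.6850e+11 = 88352.5558 W

88352.5558 W


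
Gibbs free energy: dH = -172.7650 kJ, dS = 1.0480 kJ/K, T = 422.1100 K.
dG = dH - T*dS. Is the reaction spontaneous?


T*dS = 422.1100 * 1.0480 = 442.3713 kJ
dG = -172.7650 - 442.3713 = -615.1363 kJ (spontaneous)

dG = -615.1363 kJ, spontaneous


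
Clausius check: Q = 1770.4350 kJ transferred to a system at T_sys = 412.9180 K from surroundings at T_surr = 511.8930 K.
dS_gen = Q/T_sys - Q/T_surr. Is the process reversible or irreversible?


dS_sys = 1770.4350/412.9180 = 4.2876 kJ/K
dS_surr = -1770.4350/511.8930 = -3.4586 kJ/K
dS_gen = 4.2876 - 3.4586 = 0.8290 kJ/K (irreversible)

dS_gen = 0.8290 kJ/K, irreversible


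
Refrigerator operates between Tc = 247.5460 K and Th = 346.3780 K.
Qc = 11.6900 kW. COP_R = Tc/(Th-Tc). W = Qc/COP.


COP = 247.5460 / 98.8320 = 2.5047
W = 11.6900 / 2.5047 = 4.6672 kW

COP = 2.5047, W = 4.6672 kW


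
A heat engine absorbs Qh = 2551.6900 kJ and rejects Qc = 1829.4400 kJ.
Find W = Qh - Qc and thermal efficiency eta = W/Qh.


W = 2551.6900 - 1829.4400 = 722.2500 kJ
eta = 722.2500 / 2551.6900 = 0.2830 = 28.3048%

W = 722.2500 kJ, eta = 28.3048%


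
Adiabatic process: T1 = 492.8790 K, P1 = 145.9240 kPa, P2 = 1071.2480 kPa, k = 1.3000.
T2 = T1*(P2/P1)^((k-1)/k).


(k-1)/k = 0.2308
(P2/P1)^exp = 1.5841
T2 = 492.8790 * 1.5841 = 780.7857 K

780.7857 K


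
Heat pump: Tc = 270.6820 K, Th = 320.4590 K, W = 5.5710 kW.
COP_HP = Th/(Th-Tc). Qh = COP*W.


COP = 320.4590 / 49.7770 = 6.4379
Qh = 6.4379 * 5.5710 = 35.8655 kW

COP = 6.4379, Qh = 35.8655 kW


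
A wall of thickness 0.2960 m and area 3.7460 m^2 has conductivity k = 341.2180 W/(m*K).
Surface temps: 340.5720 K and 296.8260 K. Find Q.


dT = 43.7460 K
Q = 341.2180 * 3.7460 * 43.7460 / 0.2960 = 188906.2573 W

188906.2573 W


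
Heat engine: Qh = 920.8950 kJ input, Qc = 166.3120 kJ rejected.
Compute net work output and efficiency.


W = 920.8950 - 166.3120 = 754.5830 kJ
eta = 754.5830 / 920.8950 = 0.8194 = 81.9402%

W = 754.5830 kJ, eta = 81.9402%


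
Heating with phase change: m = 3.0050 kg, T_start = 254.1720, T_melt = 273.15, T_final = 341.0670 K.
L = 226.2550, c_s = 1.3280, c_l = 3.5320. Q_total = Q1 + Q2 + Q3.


Q1 (sensible, solid) = 3.0050 * 1.3280 * 18.9780 = 75.7344 kJ
Q2 (latent) = 3.0050 * 226.2550 = 679.8963 kJ
Q3 (sensible, liquid) = 3.0050 * 3.5320 * 67.9170 = 720.8479 kJ
Q_total = 1476.4786 kJ

1476.4786 kJ


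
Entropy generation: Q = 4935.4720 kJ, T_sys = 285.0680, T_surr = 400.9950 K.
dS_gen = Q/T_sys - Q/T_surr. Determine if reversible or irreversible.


dS_sys = 4935.4720/285.0680 = 17.3133 kJ/K
dS_surr = -4935.4720/400.9950 = -12.3081 kJ/K
dS_gen = 17.3133 - 12.3081 = 5.0053 kJ/K (irreversible)

dS_gen = 5.0053 kJ/K, irreversible


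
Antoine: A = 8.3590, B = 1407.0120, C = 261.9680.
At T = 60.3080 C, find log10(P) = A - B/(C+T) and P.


C+T = 322.2760
B/(C+T) = 4.3659
log10(P) = 8.3590 - 4.3659 = 3.9931
P = 10^3.9931 = 9843.2764 mmHg

9843.2764 mmHg


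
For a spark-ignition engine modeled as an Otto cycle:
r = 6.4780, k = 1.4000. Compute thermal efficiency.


r^(k-1) = 2.1114
eta = 1 - 1/2.1114 = 0.5264 = 52.6387%

52.6387%


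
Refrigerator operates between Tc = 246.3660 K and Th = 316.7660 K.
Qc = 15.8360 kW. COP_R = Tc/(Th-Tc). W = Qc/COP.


COP = 246.3660 / 70.4000 = 3.4995
W = 15.8360 / 3.4995 = 4.5252 kW

COP = 3.4995, W = 4.5252 kW


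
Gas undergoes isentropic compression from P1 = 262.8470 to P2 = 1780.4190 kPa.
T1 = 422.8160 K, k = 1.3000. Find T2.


(k-1)/k = 0.2308
(P2/P1)^exp = 1.5550
T2 = 422.8160 * 1.5550 = 657.4745 K

657.4745 K


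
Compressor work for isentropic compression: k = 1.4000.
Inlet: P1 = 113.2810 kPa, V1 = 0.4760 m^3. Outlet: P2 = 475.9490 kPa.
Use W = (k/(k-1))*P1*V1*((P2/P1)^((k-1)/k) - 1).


(k-1)/k = 0.2857
(P2/P1)^exp = 1.5070
W = 3.5000 * 113.2810 * 0.4760 * (1.5070 - 1) = 95.6855 kJ

95.6855 kJ


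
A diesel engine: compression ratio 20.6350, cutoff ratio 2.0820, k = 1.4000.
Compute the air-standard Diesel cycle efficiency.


r^(k-1) = 3.3562
rc^k = 2.7917
eta = 0.6476 = 64.7568%

64.7568%


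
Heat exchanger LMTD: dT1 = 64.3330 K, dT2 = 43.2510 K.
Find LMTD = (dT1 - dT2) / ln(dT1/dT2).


dT1/dT2 = 1.4874
ln(dT1/dT2) = 0.3971
LMTD = 21.0820 / 0.3971 = 53.0963 K

53.0963 K


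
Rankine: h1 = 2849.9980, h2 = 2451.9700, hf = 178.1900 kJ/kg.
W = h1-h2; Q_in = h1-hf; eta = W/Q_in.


W = 398.0280 kJ/kg
Q_in = 2671.8080 kJ/kg
eta = 0.1490 = 14.8973%

eta = 14.8973%


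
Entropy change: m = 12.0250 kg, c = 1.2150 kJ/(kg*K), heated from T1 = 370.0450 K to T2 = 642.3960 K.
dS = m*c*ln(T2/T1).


T2/T1 = 1.7360
ln(T2/T1) = 0.5516
dS = 12.0250 * 1.2150 * 0.5516 = 8.0588 kJ/K

8.0588 kJ/K


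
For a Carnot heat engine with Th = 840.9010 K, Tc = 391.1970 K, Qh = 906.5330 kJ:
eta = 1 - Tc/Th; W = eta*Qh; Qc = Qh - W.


eta = 1 - 391.1970/840.9010 = 0.5348
W = 0.5348 * 906.5330 = 484.8032 kJ
Qc = 906.5330 - 484.8032 = 421.7298 kJ

eta = 53.4788%, W = 484.8032 kJ, Qc = 421.7298 kJ


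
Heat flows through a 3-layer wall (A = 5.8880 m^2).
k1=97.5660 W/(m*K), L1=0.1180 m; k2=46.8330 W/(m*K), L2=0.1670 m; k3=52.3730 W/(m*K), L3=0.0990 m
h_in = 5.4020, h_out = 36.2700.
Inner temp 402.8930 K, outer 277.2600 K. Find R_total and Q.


R_conv_in = 1/(5.4020*5.8880) = 0.0314
R_1 = 0.1180/(97.5660*5.8880) = 0.0002
R_2 = 0.1670/(46.8330*5.8880) = 0.0006
R_3 = 0.0990/(52.3730*5.8880) = 0.0003
R_conv_out = 1/(36.2700*5.8880) = 0.0047
R_total = 0.0373 K/W
Q = 125.6330 / 0.0373 = 3372.3104 W

R_total = 0.0373 K/W, Q = 3372.3104 W


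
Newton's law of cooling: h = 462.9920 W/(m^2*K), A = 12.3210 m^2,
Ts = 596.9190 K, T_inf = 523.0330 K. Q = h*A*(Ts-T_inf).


dT = 73.8860 K
Q = 462.9920 * 12.3210 * 73.8860 = 421484.4922 W

421484.4922 W


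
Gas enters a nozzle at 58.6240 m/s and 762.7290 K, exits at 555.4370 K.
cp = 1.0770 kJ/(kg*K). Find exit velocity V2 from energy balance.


dT = 207.2920 K
2*cp*1000*dT = 446506.9680
V1^2 = 3436.7734
V2 = sqrt(449943.7414) = 670.7785 m/s

670.7785 m/s


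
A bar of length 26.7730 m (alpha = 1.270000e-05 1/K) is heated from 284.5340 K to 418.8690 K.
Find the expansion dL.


dT = 134.3350 K
dL = 1.270000e-05 * 26.7730 * 134.3350 = 0.045676 m
L_final = 26.818676 m

dL = 0.045676 m


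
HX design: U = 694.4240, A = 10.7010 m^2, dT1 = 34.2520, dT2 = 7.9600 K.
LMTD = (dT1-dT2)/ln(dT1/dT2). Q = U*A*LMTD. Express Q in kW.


LMTD = 18.0167 K
Q = 694.4240 * 10.7010 * 18.0167 = 133882.3659 W = 133.8824 kW

133.8824 kW


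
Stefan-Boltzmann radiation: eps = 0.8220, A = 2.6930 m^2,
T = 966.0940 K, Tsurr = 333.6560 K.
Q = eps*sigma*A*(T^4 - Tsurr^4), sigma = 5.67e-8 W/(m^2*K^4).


T^4 = 8.7112e+11
Tsurr^4 = 1.2394e+10
Q = 0.8220 * 5.67e-8 * 2.6930 * 8.5873e+11 = 107781.8460 W

107781.8460 W


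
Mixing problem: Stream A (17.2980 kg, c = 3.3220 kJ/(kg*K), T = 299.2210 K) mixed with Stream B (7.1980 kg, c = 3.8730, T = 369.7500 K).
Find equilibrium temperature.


num = 27502.2589
den = 85.3418
Tf = 322.2601 K

322.2601 K


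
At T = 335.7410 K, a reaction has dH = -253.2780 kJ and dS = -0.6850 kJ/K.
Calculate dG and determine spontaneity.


T*dS = 335.7410 * -0.6850 = -229.9826 kJ
dG = -253.2780 + 229.9826 = -23.2954 kJ (spontaneous)

dG = -23.2954 kJ, spontaneous


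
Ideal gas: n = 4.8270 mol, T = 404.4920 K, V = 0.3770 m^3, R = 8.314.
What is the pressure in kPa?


P = nRT/V = 4.8270 * 8.314 * 404.4920 / 0.3770
= 16232.9427 / 0.3770 = 43058.2034 Pa = 43.0582 kPa

43.0582 kPa


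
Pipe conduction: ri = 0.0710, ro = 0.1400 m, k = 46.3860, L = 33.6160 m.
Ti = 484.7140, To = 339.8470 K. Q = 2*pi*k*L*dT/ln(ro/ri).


dT = 144.8670 K
ln(ro/ri) = 0.6790
Q = 2*pi*46.3860*33.6160*144.8670 / 0.6790 = 2090434.0761 W

2090434.0761 W


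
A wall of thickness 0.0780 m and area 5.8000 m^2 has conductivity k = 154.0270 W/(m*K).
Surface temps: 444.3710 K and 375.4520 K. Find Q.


dT = 68.9190 K
Q = 154.0270 * 5.8000 * 68.9190 / 0.0780 = 789349.2758 W

789349.2758 W


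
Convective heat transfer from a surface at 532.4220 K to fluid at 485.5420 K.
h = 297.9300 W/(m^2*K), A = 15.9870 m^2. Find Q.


dT = 46.8800 K
Q = 297.9300 * 15.9870 * 46.8800 = 223289.7639 W

223289.7639 W


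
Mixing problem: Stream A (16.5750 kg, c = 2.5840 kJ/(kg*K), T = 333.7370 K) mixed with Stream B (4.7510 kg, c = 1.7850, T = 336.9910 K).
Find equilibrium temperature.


num = 17151.7529
den = 51.3103
Tf = 334.2748 K

334.2748 K


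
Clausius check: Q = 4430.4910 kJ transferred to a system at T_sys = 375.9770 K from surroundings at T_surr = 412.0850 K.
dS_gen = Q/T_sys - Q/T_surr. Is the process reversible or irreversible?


dS_sys = 4430.4910/375.9770 = 11.7839 kJ/K
dS_surr = -4430.4910/412.0850 = -10.7514 kJ/K
dS_gen = 11.7839 - 10.7514 = 1.0325 kJ/K (irreversible)

dS_gen = 1.0325 kJ/K, irreversible


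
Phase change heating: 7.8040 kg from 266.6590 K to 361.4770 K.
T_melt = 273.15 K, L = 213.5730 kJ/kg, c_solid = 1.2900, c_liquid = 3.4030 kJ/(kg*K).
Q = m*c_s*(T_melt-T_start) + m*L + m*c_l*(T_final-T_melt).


Q1 (sensible, solid) = 7.8040 * 1.2900 * 6.4910 = 65.3459 kJ
Q2 (latent) = 7.8040 * 213.5730 = 1666.7237 kJ
Q3 (sensible, liquid) = 7.8040 * 3.4030 * 88.3270 = 2345.7012 kJ
Q_total = 4077.7708 kJ

4077.7708 kJ


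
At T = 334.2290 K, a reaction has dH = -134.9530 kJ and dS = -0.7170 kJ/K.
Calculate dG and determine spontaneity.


T*dS = 334.2290 * -0.7170 = -239.6422 kJ
dG = -134.9530 + 239.6422 = 104.6892 kJ (non-spontaneous)

dG = 104.6892 kJ, non-spontaneous


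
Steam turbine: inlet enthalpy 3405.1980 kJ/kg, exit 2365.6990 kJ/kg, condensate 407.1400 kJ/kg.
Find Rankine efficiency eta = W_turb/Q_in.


W = 1039.4990 kJ/kg
Q_in = 2998.0580 kJ/kg
eta = 0.3467 = 34.6724%

eta = 34.6724%


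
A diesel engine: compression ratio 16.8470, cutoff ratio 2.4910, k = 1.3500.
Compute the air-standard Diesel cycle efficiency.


r^(k-1) = 2.6871
rc^k = 3.4285
eta = 0.5510 = 55.1002%

55.1002%


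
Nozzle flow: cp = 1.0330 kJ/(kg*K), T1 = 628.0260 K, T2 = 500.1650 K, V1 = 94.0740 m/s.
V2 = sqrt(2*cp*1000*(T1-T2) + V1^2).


dT = 127.8610 K
2*cp*1000*dT = 264160.8260
V1^2 = 8849.9175
V2 = sqrt(273010.7435) = 522.5043 m/s

522.5043 m/s


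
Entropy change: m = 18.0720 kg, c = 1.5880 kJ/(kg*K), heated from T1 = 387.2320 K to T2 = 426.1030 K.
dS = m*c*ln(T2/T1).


T2/T1 = 1.1004
ln(T2/T1) = 0.0957
dS = 18.0720 * 1.5880 * 0.0957 = 2.7452 kJ/K

2.7452 kJ/K


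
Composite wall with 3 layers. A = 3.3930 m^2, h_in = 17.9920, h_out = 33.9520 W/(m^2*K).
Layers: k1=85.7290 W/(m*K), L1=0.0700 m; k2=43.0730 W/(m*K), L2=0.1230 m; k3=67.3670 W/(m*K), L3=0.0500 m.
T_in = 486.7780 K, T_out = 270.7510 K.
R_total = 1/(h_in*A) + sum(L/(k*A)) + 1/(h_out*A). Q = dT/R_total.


R_conv_in = 1/(17.9920*3.3930) = 0.0164
R_1 = 0.0700/(85.7290*3.3930) = 0.0002
R_2 = 0.1230/(43.0730*3.3930) = 0.0008
R_3 = 0.0500/(67.3670*3.3930) = 0.0002
R_conv_out = 1/(33.9520*3.3930) = 0.0087
R_total = 0.0264 K/W
Q = 216.0270 / 0.0264 = 8194.4819 W

R_total = 0.0264 K/W, Q = 8194.4819 W


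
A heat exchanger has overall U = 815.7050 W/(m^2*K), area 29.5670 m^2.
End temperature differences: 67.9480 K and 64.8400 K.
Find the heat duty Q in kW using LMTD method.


LMTD = 66.3819 K
Q = 815.7050 * 29.5670 * 66.3819 = 1600994.7019 W = 1600.9947 kW

1600.9947 kW


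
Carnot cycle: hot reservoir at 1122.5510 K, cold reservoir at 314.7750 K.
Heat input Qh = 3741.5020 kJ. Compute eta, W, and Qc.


eta = 1 - 314.7750/1122.5510 = 0.7196
W = 0.7196 * 3741.5020 = 2692.3458 kJ
Qc = 3741.5020 - 2692.3458 = 1049.1562 kJ

eta = 71.9590%, W = 2692.3458 kJ, Qc = 1049.1562 kJ


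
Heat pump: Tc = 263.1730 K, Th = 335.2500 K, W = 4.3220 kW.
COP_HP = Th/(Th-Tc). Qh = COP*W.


COP = 335.2500 / 72.0770 = 4.6513
Qh = 4.6513 * 4.3220 = 20.1028 kW

COP = 4.6513, Qh = 20.1028 kW


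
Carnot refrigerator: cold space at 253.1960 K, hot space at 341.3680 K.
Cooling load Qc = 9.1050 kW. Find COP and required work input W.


COP = 253.1960 / 88.1720 = 2.8716
W = 9.1050 / 2.8716 = 3.1707 kW

COP = 2.8716, W = 3.1707 kW


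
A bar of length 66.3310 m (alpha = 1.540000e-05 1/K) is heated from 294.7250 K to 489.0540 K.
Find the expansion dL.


dT = 194.3290 K
dL = 1.540000e-05 * 66.3310 * 194.3290 = 0.198507 m
L_final = 66.529507 m

dL = 0.198507 m


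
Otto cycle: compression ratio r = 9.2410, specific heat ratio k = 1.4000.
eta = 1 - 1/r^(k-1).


r^(k-1) = 2.4338
eta = 1 - 1/2.4338 = 0.5891 = 58.9122%

58.9122%


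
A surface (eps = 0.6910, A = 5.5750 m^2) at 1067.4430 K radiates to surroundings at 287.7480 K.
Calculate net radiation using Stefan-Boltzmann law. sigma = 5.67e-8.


T^4 = 1.2983e+12
Tsurr^4 = 6.8557e+09
Q = 0.6910 * 5.67e-8 * 5.5750 * 1.2915e+12 = 282088.5174 W

282088.5174 W


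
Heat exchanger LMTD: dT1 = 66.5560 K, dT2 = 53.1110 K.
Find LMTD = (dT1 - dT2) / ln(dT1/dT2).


dT1/dT2 = 1.2531
ln(dT1/dT2) = 0.2257
LMTD = 13.4450 / 0.2257 = 59.5809 K

59.5809 K


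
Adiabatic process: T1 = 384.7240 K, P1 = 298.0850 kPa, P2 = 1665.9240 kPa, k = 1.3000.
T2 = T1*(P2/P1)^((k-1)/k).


(k-1)/k = 0.2308
(P2/P1)^exp = 1.4875
T2 = 384.7240 * 1.4875 = 572.2774 K

572.2774 K


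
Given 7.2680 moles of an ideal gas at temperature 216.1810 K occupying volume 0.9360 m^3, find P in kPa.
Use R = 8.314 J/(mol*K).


P = nRT/V = 7.2680 * 8.314 * 216.1810 / 0.9360
= 13062.9860 / 0.9360 = 13956.1816 Pa = 13.9562 kPa

13.9562 kPa


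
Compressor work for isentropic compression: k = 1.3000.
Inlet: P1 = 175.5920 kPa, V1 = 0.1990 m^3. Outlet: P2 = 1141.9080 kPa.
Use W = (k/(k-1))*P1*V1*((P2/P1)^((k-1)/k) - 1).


(k-1)/k = 0.2308
(P2/P1)^exp = 1.5404
W = 4.3333 * 175.5920 * 0.1990 * (1.5404 - 1) = 81.8327 kJ

81.8327 kJ


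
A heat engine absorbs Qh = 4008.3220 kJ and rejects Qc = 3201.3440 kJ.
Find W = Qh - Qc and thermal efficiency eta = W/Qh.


W = 4008.3220 - 3201.3440 = 806.9780 kJ
eta = 806.9780 / 4008.3220 = 0.2013 = 20.1326%

W = 806.9780 kJ, eta = 20.1326%


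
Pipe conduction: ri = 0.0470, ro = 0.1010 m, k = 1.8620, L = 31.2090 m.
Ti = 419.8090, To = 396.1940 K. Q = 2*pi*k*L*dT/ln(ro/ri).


dT = 23.6150 K
ln(ro/ri) = 0.7650
Q = 2*pi*1.8620*31.2090*23.6150 / 0.7650 = 11271.4889 W

11271.4889 W


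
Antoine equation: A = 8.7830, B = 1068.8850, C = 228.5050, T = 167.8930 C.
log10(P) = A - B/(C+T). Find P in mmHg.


C+T = 396.3980
B/(C+T) = 2.6965
log10(P) = 8.7830 - 2.6965 = 6.0865
P = 10^6.0865 = 1220409.4662 mmHg

1220409.4662 mmHg


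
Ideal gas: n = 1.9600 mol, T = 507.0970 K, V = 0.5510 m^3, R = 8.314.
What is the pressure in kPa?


P = nRT/V = 1.9600 * 8.314 * 507.0970 / 0.5510
= 8263.3687 / 0.5510 = 14997.0395 Pa = 14.9970 kPa

14.9970 kPa


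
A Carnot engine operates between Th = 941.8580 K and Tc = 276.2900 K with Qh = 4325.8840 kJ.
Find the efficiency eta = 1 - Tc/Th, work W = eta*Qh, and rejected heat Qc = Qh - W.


eta = 1 - 276.2900/941.8580 = 0.7067
W = 0.7067 * 4325.8840 = 3056.9045 kJ
Qc = 4325.8840 - 3056.9045 = 1268.9795 kJ

eta = 70.6654%, W = 3056.9045 kJ, Qc = 1268.9795 kJ


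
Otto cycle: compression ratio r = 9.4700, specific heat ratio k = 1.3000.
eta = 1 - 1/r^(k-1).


r^(k-1) = 1.9629
eta = 1 - 1/1.9629 = 0.4906 = 49.0558%

49.0558%


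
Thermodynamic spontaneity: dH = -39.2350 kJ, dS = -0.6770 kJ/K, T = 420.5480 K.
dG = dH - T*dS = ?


T*dS = 420.5480 * -0.6770 = -284.7110 kJ
dG = -39.2350 + 284.7110 = 245.4760 kJ (non-spontaneous)

dG = 245.4760 kJ, non-spontaneous


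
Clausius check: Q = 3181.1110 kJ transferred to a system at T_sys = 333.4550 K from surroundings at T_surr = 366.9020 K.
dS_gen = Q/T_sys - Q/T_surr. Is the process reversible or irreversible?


dS_sys = 3181.1110/333.4550 = 9.5399 kJ/K
dS_surr = -3181.1110/366.9020 = -8.6702 kJ/K
dS_gen = 9.5399 - 8.6702 = 0.8697 kJ/K (irreversible)

dS_gen = 0.8697 kJ/K, irreversible


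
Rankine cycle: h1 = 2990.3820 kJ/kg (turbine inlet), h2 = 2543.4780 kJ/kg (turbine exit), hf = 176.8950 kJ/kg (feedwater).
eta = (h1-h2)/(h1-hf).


W = 446.9040 kJ/kg
Q_in = 2813.4870 kJ/kg
eta = 0.1588 = 15.8843%

eta = 15.8843%


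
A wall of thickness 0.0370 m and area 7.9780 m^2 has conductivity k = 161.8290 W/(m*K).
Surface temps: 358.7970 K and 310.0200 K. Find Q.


dT = 48.7770 K
Q = 161.8290 * 7.9780 * 48.7770 / 0.0370 = 1702016.4145 W

1702016.4145 W


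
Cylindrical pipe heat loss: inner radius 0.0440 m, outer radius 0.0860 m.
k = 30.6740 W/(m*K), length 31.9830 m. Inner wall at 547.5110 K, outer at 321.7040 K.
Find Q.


dT = 225.8070 K
ln(ro/ri) = 0.6702
Q = 2*pi*30.6740*31.9830*225.8070 / 0.6702 = 2076968.4192 W

2076968.4192 W


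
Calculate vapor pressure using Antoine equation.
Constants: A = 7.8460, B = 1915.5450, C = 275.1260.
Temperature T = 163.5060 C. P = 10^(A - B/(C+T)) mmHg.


C+T = 438.6320
B/(C+T) = 4.3671
log10(P) = 7.8460 - 4.3671 = 3.4789
P = 10^3.4789 = 3012.3884 mmHg

3012.3884 mmHg


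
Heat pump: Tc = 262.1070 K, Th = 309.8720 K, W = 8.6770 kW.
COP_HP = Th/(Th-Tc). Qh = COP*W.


COP = 309.8720 / 47.7650 = 6.4874
Qh = 6.4874 * 8.6770 = 56.2914 kW

COP = 6.4874, Qh = 56.2914 kW


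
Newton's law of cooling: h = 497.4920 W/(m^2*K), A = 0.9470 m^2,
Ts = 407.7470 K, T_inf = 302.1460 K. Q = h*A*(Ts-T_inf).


dT = 105.6010 K
Q = 497.4920 * 0.9470 * 105.6010 = 49751.2631 W

49751.2631 W


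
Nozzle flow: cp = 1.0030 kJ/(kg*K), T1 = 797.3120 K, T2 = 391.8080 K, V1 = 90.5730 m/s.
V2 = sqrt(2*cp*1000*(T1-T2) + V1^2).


dT = 405.5040 K
2*cp*1000*dT = 813441.0240
V1^2 = 8203.4683
V2 = sqrt(821644.4923) = 906.4461 m/s

906.4461 m/s


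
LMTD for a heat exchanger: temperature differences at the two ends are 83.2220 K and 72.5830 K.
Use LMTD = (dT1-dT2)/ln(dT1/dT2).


dT1/dT2 = 1.1466
ln(dT1/dT2) = 0.1368
LMTD = 10.6390 / 0.1368 = 77.7813 K

77.7813 K


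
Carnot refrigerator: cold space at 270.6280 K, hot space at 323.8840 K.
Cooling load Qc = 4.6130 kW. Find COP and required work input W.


COP = 270.6280 / 53.2560 = 5.0816
W = 4.6130 / 5.0816 = 0.9078 kW

COP = 5.0816, W = 0.9078 kW


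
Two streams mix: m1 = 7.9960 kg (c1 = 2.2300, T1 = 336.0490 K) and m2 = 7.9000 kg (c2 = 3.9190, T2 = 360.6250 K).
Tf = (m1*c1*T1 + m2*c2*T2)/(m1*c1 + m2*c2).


num = 17157.1027
den = 48.7912
Tf = 351.6435 K

351.6435 K


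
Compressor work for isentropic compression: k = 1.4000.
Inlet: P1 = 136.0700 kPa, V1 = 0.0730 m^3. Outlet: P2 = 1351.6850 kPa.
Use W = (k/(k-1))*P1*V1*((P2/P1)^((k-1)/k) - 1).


(k-1)/k = 0.2857
(P2/P1)^exp = 1.9270
W = 3.5000 * 136.0700 * 0.0730 * (1.9270 - 1) = 32.2292 kJ

32.2292 kJ


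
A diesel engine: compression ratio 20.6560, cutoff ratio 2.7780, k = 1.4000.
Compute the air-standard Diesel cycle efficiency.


r^(k-1) = 3.3575
rc^k = 4.1805
eta = 0.6194 = 61.9449%

61.9449%


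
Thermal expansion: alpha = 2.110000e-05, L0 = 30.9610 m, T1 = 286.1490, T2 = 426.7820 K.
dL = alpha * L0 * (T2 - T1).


dT = 140.6330 K
dL = 2.110000e-05 * 30.9610 * 140.6330 = 0.091872 m
L_final = 31.052872 m

dL = 0.091872 m


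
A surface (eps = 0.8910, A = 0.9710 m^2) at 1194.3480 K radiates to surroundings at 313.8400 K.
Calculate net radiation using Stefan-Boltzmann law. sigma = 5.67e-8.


T^4 = 2.0348e+12
Tsurr^4 = 9.7014e+09
Q = 0.8910 * 5.67e-8 * 0.9710 * 2.0251e+12 = 99340.8790 W

99340.8790 W


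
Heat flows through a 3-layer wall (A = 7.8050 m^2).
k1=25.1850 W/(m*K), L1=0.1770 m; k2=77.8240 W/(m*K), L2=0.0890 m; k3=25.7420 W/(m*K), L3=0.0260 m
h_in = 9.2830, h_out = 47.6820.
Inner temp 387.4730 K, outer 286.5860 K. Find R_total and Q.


R_conv_in = 1/(9.2830*7.8050) = 0.0138
R_1 = 0.1770/(25.1850*7.8050) = 0.0009
R_2 = 0.0890/(77.8240*7.8050) = 0.0001
R_3 = 0.0260/(25.7420*7.8050) = 0.0001
R_conv_out = 1/(47.6820*7.8050) = 0.0027
R_total = 0.0177 K/W
Q = 100.8870 / 0.0177 = 5711.0256 W

R_total = 0.0177 K/W, Q = 5711.0256 W


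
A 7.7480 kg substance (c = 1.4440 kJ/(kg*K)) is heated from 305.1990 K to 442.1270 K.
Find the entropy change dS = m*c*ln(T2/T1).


T2/T1 = 1.4487
ln(T2/T1) = 0.3706
dS = 7.7480 * 1.4440 * 0.3706 = 4.1467 kJ/K

4.1467 kJ/K


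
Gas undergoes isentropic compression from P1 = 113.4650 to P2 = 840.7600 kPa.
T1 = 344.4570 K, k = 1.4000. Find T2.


(k-1)/k = 0.2857
(P2/P1)^exp = 1.7722
T2 = 344.4570 * 1.7722 = 610.4529 K

610.4529 K


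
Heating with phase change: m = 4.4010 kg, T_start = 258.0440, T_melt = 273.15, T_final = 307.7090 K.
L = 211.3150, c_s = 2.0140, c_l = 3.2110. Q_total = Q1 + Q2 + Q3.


Q1 (sensible, solid) = 4.4010 * 2.0140 * 15.1060 = 133.8938 kJ
Q2 (latent) = 4.4010 * 211.3150 = 929.9973 kJ
Q3 (sensible, liquid) = 4.4010 * 3.2110 * 34.5590 = 488.3743 kJ
Q_total = 1552.2654 kJ

1552.2654 kJ


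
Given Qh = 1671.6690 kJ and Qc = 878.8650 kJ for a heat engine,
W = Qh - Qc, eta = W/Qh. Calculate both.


W = 1671.6690 - 878.8650 = 792.8040 kJ
eta = 792.8040 / 1671.6690 = 0.4743 = 47.4259%

W = 792.8040 kJ, eta = 47.4259%


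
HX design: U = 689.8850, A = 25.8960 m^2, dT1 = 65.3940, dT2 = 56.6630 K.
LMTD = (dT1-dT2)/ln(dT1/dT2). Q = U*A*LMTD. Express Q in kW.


LMTD = 60.9243 K
Q = 689.8850 * 25.8960 * 60.9243 = 1088427.9786 W = 1088.4280 kW

1088.4280 kW


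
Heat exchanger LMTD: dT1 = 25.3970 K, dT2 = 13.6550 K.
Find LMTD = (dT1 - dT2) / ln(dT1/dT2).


dT1/dT2 = 1.8599
ln(dT1/dT2) = 0.6205
LMTD = 11.7420 / 0.6205 = 18.9227 K

18.9227 K


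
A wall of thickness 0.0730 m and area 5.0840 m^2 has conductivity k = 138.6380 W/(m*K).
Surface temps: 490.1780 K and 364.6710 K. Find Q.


dT = 125.5070 K
Q = 138.6380 * 5.0840 * 125.5070 / 0.0730 = 1211805.4883 W

1211805.4883 W


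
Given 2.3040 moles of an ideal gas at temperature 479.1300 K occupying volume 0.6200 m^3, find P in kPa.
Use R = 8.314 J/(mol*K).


P = nRT/V = 2.3040 * 8.314 * 479.1300 / 0.6200
= 9177.9536 / 0.6200 = 14803.1510 Pa = 14.8032 kPa

14.8032 kPa


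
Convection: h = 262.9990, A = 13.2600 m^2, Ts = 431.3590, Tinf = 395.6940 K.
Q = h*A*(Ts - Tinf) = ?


dT = 35.6650 K
Q = 262.9990 * 13.2600 * 35.6650 = 124376.9348 W

124376.9348 W


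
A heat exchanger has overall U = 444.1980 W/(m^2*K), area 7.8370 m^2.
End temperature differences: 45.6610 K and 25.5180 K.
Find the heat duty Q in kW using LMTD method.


LMTD = 34.6183 K
Q = 444.1980 * 7.8370 * 34.6183 = 120512.4054 W = 120.5124 kW

120.5124 kW


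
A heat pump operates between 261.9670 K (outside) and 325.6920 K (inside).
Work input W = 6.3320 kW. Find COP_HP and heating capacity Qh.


COP = 325.6920 / 63.7250 = 5.1109
Qh = 5.1109 * 6.3320 = 32.3622 kW

COP = 5.1109, Qh = 32.3622 kW


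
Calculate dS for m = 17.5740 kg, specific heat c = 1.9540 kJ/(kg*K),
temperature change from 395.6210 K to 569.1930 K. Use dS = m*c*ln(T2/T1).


T2/T1 = 1.4387
ln(T2/T1) = 0.3638
dS = 17.5740 * 1.9540 * 0.3638 = 12.4915 kJ/K

12.4915 kJ/K


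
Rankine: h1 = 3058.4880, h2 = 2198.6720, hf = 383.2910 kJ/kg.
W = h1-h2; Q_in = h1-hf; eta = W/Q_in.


W = 859.8160 kJ/kg
Q_in = 2675.1970 kJ/kg
eta = 0.3214 = 32.1403%

eta = 32.1403%


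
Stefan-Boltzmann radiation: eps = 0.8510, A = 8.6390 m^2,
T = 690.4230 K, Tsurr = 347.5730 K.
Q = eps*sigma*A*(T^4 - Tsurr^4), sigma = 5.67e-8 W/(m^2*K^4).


T^4 = 2.2723e+11
Tsurr^4 = 1.4594e+10
Q = 0.8510 * 5.67e-8 * 8.6390 * 2.1263e+11 = 88635.4040 W

88635.4040 W


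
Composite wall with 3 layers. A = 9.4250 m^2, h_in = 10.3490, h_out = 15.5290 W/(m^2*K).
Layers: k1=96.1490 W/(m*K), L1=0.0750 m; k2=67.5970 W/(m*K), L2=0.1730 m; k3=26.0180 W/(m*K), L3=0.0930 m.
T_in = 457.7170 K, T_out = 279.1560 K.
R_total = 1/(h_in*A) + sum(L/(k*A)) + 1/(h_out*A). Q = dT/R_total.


R_conv_in = 1/(10.3490*9.4250) = 0.0103
R_1 = 0.0750/(96.1490*9.4250) = 8.2763e-05
R_2 = 0.1730/(67.5970*9.4250) = 0.0003
R_3 = 0.0930/(26.0180*9.4250) = 0.0004
R_conv_out = 1/(15.5290*9.4250) = 0.0068
R_total = 0.0178 K/W
Q = 178.5610 / 0.0178 = 10021.2359 W

R_total = 0.0178 K/W, Q = 10021.2359 W


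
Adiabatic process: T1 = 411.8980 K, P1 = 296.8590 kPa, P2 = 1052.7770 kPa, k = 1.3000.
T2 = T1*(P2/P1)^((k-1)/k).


(k-1)/k = 0.2308
(P2/P1)^exp = 1.3393
T2 = 411.8980 * 1.3393 = 551.6497 K

551.6497 K


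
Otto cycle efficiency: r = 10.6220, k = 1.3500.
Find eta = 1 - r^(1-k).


r^(k-1) = 2.2865
eta = 1 - 1/2.2865 = 0.5627 = 56.2651%

56.2651%


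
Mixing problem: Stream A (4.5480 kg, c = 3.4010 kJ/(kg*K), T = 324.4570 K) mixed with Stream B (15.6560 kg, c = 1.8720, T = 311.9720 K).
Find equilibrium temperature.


num = 14161.9045
den = 44.7758
Tf = 316.2849 K

316.2849 K


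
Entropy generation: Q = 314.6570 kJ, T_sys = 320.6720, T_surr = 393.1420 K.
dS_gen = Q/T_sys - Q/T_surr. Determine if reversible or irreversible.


dS_sys = 314.6570/320.6720 = 0.9812 kJ/K
dS_surr = -314.6570/393.1420 = -0.8004 kJ/K
dS_gen = 0.9812 - 0.8004 = 0.1809 kJ/K (irreversible)

dS_gen = 0.1809 kJ/K, irreversible


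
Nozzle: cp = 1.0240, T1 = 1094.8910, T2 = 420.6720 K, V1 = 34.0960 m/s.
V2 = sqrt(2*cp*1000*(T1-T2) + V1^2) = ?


dT = 674.2190 K
2*cp*1000*dT = 1380800.5120
V1^2 = 1162.5372
V2 = sqrt(1381963.0492) = 1175.5692 m/s

1175.5692 m/s


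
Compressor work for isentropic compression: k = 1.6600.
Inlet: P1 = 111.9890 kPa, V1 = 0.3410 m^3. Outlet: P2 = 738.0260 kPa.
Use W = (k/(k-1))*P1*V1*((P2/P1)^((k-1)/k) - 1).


(k-1)/k = 0.3976
(P2/P1)^exp = 2.1163
W = 2.5152 * 111.9890 * 0.3410 * (2.1163 - 1) = 107.2235 kJ

107.2235 kJ


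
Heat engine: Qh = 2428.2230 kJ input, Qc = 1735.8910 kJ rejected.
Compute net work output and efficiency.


W = 2428.2230 - 1735.8910 = 692.3320 kJ
eta = 692.3320 / 2428.2230 = 0.2851 = 28.5119%

W = 692.3320 kJ, eta = 28.5119%


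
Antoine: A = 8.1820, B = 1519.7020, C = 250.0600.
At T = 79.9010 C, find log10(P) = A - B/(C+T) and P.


C+T = 329.9610
B/(C+T) = 4.6057
log10(P) = 8.1820 - 4.6057 = 3.5763
P = 10^3.5763 = 3769.6247 mmHg

3769.6247 mmHg


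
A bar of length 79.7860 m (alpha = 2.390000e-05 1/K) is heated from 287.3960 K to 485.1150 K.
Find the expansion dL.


dT = 197.7190 K
dL = 2.390000e-05 * 79.7860 * 197.7190 = 0.377027 m
L_final = 80.163027 m

dL = 0.377027 m


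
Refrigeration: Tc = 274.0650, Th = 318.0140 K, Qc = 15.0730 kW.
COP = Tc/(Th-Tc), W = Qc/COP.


COP = 274.0650 / 43.9490 = 6.2360
W = 15.0730 / 6.2360 = 2.4171 kW

COP = 6.2360, W = 2.4171 kW


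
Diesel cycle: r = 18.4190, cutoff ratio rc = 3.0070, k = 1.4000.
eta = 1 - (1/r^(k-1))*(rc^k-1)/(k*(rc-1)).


r^(k-1) = 3.2071
rc^k = 4.6708
eta = 0.5926 = 59.2645%

59.2645%


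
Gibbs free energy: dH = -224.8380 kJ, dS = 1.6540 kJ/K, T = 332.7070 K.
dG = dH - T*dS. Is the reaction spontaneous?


T*dS = 332.7070 * 1.6540 = 550.2974 kJ
dG = -224.8380 - 550.2974 = -775.1354 kJ (spontaneous)

dG = -775.1354 kJ, spontaneous


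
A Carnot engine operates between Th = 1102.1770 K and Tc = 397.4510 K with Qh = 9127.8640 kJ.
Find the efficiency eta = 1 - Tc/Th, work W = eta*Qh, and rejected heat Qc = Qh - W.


eta = 1 - 397.4510/1102.1770 = 0.6394
W = 0.6394 * 9127.8640 = 5836.3068 kJ
Qc = 9127.8640 - 5836.3068 = 3291.5572 kJ

eta = 63.9395%, W = 5836.3068 kJ, Qc = 3291.5572 kJ


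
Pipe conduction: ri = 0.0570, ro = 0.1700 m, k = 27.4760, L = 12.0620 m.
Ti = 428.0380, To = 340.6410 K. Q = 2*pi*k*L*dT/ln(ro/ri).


dT = 87.3970 K
ln(ro/ri) = 1.0927
Q = 2*pi*27.4760*12.0620*87.3970 / 1.0927 = 166544.2087 W

166544.2087 W


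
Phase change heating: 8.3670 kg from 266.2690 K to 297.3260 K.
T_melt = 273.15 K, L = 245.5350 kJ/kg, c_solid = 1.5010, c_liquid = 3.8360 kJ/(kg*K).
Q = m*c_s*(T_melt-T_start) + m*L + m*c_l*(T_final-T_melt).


Q1 (sensible, solid) = 8.3670 * 1.5010 * 6.8810 = 86.4176 kJ
Q2 (latent) = 8.3670 * 245.5350 = 2054.3913 kJ
Q3 (sensible, liquid) = 8.3670 * 3.8360 * 24.1760 = 775.9484 kJ
Q_total = 2916.7573 kJ

2916.7573 kJ


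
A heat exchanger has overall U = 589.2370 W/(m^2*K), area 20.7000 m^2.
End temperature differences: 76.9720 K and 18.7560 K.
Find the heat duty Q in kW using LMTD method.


LMTD = 41.2316 K
Q = 589.2370 * 20.7000 * 41.2316 = 502909.8719 W = 502.9099 kW

502.9099 kW


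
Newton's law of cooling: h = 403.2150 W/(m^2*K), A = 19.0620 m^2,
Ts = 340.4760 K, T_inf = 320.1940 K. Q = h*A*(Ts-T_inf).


dT = 20.2820 K
Q = 403.2150 * 19.0620 * 20.2820 = 155889.1624 W

155889.1624 W


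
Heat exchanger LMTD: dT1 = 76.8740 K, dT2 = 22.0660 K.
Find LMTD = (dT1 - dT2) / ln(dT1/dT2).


dT1/dT2 = 3.4838
ln(dT1/dT2) = 1.2481
LMTD = 54.8080 / 1.2481 = 43.9121 K

43.9121 K


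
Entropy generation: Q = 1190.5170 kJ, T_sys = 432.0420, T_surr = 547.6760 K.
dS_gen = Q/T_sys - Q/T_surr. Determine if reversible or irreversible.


dS_sys = 1190.5170/432.0420 = 2.7556 kJ/K
dS_surr = -1190.5170/547.6760 = -2.1738 kJ/K
dS_gen = 2.7556 - 2.1738 = 0.5818 kJ/K (irreversible)

dS_gen = 0.5818 kJ/K, irreversible


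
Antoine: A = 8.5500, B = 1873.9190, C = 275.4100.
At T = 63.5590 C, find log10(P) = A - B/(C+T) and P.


C+T = 338.9690
B/(C+T) = 5.5283
log10(P) = 8.5500 - 5.5283 = 3.0217
P = 10^3.0217 = 1051.2592 mmHg

1051.2592 mmHg


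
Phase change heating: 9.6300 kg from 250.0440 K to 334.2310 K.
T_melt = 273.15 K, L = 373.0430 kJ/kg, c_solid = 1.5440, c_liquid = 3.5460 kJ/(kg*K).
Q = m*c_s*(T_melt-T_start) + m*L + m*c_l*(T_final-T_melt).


Q1 (sensible, solid) = 9.6300 * 1.5440 * 23.1060 = 343.5566 kJ
Q2 (latent) = 9.6300 * 373.0430 = 3592.4041 kJ
Q3 (sensible, liquid) = 9.6300 * 3.5460 * 61.0810 = 2085.7928 kJ
Q_total = 6021.7535 kJ

6021.7535 kJ


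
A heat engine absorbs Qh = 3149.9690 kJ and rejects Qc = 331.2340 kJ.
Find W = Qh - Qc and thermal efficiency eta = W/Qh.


W = 3149.9690 - 331.2340 = 2818.7350 kJ
eta = 2818.7350 / 3149.9690 = 0.8948 = 89.4845%

W = 2818.7350 kJ, eta = 89.4845%


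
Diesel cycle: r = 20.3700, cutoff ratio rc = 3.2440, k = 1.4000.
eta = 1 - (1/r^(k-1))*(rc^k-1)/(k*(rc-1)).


r^(k-1) = 3.3388
rc^k = 5.1941
eta = 0.6002 = 60.0152%

60.0152%


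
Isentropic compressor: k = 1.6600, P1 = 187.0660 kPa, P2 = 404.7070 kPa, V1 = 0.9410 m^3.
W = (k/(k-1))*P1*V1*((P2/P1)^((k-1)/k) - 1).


(k-1)/k = 0.3976
(P2/P1)^exp = 1.3591
W = 2.5152 * 187.0660 * 0.9410 * (1.3591 - 1) = 158.9870 kJ

158.9870 kJ


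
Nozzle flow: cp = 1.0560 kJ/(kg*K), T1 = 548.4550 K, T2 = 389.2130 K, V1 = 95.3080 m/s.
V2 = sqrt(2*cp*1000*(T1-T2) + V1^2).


dT = 159.2420 K
2*cp*1000*dT = 336319.1040
V1^2 = 9083.6149
V2 = sqrt(345402.7189) = 587.7097 m/s

587.7097 m/s


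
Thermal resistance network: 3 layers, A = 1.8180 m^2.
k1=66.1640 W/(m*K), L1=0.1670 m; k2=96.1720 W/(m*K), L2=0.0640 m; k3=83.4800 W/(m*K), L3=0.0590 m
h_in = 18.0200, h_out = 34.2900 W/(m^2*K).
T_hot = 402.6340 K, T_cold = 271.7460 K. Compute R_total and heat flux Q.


R_conv_in = 1/(18.0200*1.8180) = 0.0305
R_1 = 0.1670/(66.1640*1.8180) = 0.0014
R_2 = 0.0640/(96.1720*1.8180) = 0.0004
R_3 = 0.0590/(83.4800*1.8180) = 0.0004
R_conv_out = 1/(34.2900*1.8180) = 0.0160
R_total = 0.0487 K/W
Q = 130.8880 / 0.0487 = 2687.1354 W

R_total = 0.0487 K/W, Q = 2687.1354 W


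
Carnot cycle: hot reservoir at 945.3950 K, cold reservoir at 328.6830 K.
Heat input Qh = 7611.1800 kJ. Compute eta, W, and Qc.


eta = 1 - 328.6830/945.3950 = 0.6523
W = 0.6523 * 7611.1800 = 4965.0210 kJ
Qc = 7611.1800 - 4965.0210 = 2646.1590 kJ

eta = 65.2333%, W = 4965.0210 kJ, Qc = 2646.1590 kJ


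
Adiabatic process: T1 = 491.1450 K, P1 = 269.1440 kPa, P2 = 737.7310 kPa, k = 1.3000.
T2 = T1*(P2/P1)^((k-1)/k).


(k-1)/k = 0.2308
(P2/P1)^exp = 1.2620
T2 = 491.1450 * 1.2620 = 619.8215 K

619.8215 K


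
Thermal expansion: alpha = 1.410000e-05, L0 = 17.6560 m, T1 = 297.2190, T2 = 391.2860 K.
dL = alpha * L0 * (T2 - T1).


dT = 94.0670 K
dL = 1.410000e-05 * 17.6560 * 94.0670 = 0.023418 m
L_final = 17.679418 m

dL = 0.023418 m


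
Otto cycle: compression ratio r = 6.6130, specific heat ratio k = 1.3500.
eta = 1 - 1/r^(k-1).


r^(k-1) = 1.9370
eta = 1 - 1/1.9370 = 0.4837 = 48.3749%

48.3749%


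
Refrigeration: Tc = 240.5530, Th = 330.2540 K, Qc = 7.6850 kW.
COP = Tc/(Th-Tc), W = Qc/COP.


COP = 240.5530 / 89.7010 = 2.6817
W = 7.6850 / 2.6817 = 2.8657 kW

COP = 2.6817, W = 2.8657 kW


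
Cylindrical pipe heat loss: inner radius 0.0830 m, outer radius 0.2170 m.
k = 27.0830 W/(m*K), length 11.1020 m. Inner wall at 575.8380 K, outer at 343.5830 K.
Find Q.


dT = 232.2550 K
ln(ro/ri) = 0.9611
Q = 2*pi*27.0830*11.1020*232.2550 / 0.9611 = 456555.8395 W

456555.8395 W


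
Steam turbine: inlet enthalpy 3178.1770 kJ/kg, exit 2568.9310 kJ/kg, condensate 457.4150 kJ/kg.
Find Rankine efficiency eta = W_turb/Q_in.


W = 609.2460 kJ/kg
Q_in = 2720.7620 kJ/kg
eta = 0.2239 = 22.3925%

eta = 22.3925%


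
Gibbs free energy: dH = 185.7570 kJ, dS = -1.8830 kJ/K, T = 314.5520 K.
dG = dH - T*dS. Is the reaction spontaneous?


T*dS = 314.5520 * -1.8830 = -592.3014 kJ
dG = 185.7570 + 592.3014 = 778.0584 kJ (non-spontaneous)

dG = 778.0584 kJ, non-spontaneous


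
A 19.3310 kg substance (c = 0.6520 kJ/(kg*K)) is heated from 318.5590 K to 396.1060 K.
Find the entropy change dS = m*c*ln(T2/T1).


T2/T1 = 1.2434
ln(T2/T1) = 0.2179
dS = 19.3310 * 0.6520 * 0.2179 = 2.7460 kJ/K

2.7460 kJ/K


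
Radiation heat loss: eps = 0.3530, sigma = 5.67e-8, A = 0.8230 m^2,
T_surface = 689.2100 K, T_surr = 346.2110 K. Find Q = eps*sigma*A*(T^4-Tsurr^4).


T^4 = 2.2563e+11
Tsurr^4 = 1.4367e+10
Q = 0.3530 * 5.67e-8 * 0.8230 * 2.1127e+11 = 3480.0966 W

3480.0966 W


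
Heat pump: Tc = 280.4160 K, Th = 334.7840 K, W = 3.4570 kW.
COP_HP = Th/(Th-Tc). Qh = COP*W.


COP = 334.7840 / 54.3680 = 6.1577
Qh = 6.1577 * 3.4570 = 21.2873 kW

COP = 6.1577, Qh = 21.2873 kW


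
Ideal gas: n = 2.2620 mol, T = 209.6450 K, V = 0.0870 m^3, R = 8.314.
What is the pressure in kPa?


P = nRT/V = 2.2620 * 8.314 * 209.6450 / 0.0870
= 3942.6401 / 0.0870 = 45317.7018 Pa = 45.3177 kPa

45.3177 kPa


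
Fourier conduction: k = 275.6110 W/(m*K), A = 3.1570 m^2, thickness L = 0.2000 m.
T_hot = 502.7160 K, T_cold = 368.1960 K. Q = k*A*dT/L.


dT = 134.5200 K
Q = 275.6110 * 3.1570 * 134.5200 / 0.2000 = 585231.9013 W

585231.9013 W


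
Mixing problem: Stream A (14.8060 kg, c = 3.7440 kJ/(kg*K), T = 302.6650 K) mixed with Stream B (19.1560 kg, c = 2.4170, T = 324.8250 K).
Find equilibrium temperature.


num = 31817.2443
den = 101.7337
Tf = 312.7502 K

312.7502 K


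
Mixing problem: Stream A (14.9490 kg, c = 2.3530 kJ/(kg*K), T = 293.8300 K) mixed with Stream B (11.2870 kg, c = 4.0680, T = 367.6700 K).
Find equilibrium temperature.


num = 27217.2271
den = 81.0905
Tf = 335.6401 K

335.6401 K
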